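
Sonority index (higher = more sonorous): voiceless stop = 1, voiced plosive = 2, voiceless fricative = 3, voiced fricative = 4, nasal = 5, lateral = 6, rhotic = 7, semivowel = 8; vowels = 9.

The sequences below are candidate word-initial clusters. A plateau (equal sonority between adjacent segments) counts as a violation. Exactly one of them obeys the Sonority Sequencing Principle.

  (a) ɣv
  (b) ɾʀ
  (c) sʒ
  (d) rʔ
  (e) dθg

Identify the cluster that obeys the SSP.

c

(a) ɣv: profile 4-4 — violates.
(b) ɾʀ: profile 7-7 — violates.
(c) sʒ: profile 3-4 — obeys.
(d) rʔ: profile 7-1 — violates.
(e) dθg: profile 2-3-2 — violates.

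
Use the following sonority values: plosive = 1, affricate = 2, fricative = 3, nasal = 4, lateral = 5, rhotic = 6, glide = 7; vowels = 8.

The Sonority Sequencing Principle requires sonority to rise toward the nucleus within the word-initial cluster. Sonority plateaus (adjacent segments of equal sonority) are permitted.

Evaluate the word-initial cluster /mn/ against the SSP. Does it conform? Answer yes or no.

yes

/m/ is a nasal (sonority 4).
/n/ is a nasal (sonority 4).
The profile 4-4 is non-decreasing (plateaus allowed), so the word-initial cluster satisfies the SSP.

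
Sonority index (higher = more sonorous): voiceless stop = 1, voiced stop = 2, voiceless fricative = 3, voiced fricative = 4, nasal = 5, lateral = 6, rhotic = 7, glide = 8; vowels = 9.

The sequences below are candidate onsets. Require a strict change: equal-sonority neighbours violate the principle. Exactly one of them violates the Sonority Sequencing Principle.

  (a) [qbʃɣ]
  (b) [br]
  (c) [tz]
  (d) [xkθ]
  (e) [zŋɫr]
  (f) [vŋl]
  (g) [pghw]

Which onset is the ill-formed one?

d

(a) 1-2-3-4 → obeys
(b) 2-7 → obeys
(c) 1-4 → obeys
(d) 3-1-3 → violates
(e) 4-5-6-7 → obeys
(f) 4-5-6 → obeys
(g) 1-2-3-8 → obeys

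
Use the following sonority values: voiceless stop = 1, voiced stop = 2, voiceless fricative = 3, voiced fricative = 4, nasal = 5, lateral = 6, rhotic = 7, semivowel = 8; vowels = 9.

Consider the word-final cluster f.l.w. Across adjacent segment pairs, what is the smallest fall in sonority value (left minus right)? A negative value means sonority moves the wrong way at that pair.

/f/ is a voiceless fricative (sonority 3).
/l/ is a lateral (sonority 6).
/w/ is a semivowel (sonority 8).
/f/→/l/: change -3.
/l/→/w/: change -2.
Minimum = -3.

-3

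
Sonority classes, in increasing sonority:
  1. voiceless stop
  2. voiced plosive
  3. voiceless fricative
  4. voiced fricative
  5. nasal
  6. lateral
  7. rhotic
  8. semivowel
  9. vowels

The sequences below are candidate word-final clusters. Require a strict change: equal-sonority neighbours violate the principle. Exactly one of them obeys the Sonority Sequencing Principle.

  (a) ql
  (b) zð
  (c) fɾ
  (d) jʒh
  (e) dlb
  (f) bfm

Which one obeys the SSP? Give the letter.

d

(a) ql: profile 1-6 — violates.
(b) zð: profile 4-4 — violates.
(c) fɾ: profile 3-7 — violates.
(d) jʒh: profile 8-4-3 — obeys.
(e) dlb: profile 2-6-2 — violates.
(f) bfm: profile 2-3-5 — violates.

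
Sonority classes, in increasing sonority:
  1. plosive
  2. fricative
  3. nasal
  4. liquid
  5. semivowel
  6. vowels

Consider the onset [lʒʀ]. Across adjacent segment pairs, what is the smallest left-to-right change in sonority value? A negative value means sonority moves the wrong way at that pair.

-2

/l/: liquid = 4.
/ʒ/: fricative = 2.
/ʀ/: liquid = 4.
/l/→/ʒ/: change -2.
/ʒ/→/ʀ/: change +2.
Minimum = -2.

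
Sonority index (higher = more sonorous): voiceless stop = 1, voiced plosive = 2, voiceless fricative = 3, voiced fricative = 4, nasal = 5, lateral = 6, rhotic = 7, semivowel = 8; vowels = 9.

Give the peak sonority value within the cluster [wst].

8

/w/ is a semivowel (sonority 8).
/s/ is a voiceless fricative (sonority 3).
/t/ is a voiceless stop (sonority 1).
The maximum is 8.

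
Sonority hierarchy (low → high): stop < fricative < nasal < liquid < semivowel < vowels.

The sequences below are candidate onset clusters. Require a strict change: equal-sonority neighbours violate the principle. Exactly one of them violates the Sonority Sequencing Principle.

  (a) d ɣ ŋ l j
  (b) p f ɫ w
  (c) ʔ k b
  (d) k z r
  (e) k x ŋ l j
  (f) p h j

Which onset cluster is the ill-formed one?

c

(a) d ɣ ŋ l j: profile 1-2-3-4-5 — obeys.
(b) p f ɫ w: profile 1-2-4-5 — obeys.
(c) ʔ k b: profile 1-1-1 — violates.
(d) k z r: profile 1-2-4 — obeys.
(e) k x ŋ l j: profile 1-2-3-4-5 — obeys.
(f) p h j: profile 1-2-5 — obeys.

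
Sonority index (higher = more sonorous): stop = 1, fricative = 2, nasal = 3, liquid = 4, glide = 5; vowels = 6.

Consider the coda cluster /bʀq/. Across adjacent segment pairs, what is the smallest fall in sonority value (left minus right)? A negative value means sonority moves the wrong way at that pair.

/b/ is a stop (sonority 1).
/ʀ/ is a liquid (sonority 4).
/q/ is a stop (sonority 1).
/b/→/ʀ/: change -3.
/ʀ/→/q/: change +3.
Minimum = -3.

-3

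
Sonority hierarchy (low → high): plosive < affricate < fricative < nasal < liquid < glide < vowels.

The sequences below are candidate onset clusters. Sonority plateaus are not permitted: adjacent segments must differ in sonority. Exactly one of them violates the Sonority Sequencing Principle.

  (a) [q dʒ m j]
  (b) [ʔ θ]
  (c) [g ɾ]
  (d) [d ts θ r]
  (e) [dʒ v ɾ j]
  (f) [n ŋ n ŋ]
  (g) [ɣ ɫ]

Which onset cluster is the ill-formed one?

f

(a) 1-2-4-6 → obeys
(b) 1-3 → obeys
(c) 1-5 → obeys
(d) 1-2-3-5 → obeys
(e) 2-3-5-6 → obeys
(f) 4-4-4-4 → violates
(g) 3-5 → obeys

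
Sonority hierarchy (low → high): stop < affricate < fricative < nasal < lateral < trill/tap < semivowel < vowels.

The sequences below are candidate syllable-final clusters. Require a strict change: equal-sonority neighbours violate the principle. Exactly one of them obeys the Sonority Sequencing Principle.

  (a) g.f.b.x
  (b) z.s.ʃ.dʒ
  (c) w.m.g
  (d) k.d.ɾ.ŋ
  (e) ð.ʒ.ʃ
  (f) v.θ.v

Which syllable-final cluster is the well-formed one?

c

(a) 1-3-1-3 → violates
(b) 3-3-3-2 → violates
(c) 7-4-1 → obeys
(d) 1-1-6-4 → violates
(e) 3-3-3 → violates
(f) 3-3-3 → violates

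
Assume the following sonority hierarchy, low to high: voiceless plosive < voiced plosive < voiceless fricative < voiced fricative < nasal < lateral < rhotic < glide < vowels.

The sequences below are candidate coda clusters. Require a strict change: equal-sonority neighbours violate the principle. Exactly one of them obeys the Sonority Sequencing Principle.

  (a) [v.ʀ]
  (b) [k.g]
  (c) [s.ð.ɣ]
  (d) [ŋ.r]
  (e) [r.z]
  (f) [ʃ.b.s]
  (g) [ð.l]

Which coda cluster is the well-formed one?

e

(a) [v.ʀ]: profile 4-7 — violates.
(b) [k.g]: profile 1-2 — violates.
(c) [s.ð.ɣ]: profile 3-4-4 — violates.
(d) [ŋ.r]: profile 5-7 — violates.
(e) [r.z]: profile 7-4 — obeys.
(f) [ʃ.b.s]: profile 3-2-3 — violates.
(g) [ð.l]: profile 4-6 — violates.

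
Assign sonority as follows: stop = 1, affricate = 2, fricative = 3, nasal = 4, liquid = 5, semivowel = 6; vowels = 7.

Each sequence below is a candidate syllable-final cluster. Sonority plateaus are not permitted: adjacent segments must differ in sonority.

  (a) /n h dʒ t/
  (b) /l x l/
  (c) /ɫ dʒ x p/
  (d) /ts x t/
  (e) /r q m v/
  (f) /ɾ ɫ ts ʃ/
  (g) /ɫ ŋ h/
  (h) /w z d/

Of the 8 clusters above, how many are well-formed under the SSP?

3

(a) 4-3-2-1 → obeys
(b) 5-3-5 → violates
(c) 5-2-3-1 → violates
(d) 2-3-1 → violates
(e) 5-1-4-3 → violates
(f) 5-5-2-3 → violates
(g) 5-4-3 → obeys
(h) 6-3-1 → obeys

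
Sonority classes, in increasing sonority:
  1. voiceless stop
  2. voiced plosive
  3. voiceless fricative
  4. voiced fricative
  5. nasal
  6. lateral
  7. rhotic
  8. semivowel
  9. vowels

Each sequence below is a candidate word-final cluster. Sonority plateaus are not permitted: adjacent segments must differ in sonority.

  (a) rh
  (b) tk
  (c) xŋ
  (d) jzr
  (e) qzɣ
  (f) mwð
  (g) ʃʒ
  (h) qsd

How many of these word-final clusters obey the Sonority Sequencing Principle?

1

(a) sonority 7-3: well-formed.
(b) sonority 1-1: ill-formed.
(c) sonority 3-5: ill-formed.
(d) sonority 8-4-7: ill-formed.
(e) sonority 1-4-4: ill-formed.
(f) sonority 5-8-4: ill-formed.
(g) sonority 3-4: ill-formed.
(h) sonority 1-3-2: ill-formed.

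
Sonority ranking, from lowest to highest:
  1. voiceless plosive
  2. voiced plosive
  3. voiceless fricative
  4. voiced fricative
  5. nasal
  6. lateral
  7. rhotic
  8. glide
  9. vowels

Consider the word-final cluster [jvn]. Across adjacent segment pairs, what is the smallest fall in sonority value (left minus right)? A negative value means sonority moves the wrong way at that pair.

-1

/j/: glide = 8.
/v/: voiced fricative = 4.
/n/: nasal = 5.
/j/→/v/: change +4.
/v/→/n/: change -1.
Minimum = -1.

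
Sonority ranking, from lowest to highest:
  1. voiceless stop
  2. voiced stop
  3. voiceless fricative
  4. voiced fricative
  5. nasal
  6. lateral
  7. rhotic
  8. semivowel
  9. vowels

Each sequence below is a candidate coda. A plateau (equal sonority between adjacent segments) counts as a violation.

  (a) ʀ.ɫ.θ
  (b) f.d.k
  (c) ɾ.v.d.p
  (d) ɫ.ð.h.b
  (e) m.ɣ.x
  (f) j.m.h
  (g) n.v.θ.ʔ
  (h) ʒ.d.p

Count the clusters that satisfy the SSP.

(a) 7-6-3 → obeys
(b) 3-2-1 → obeys
(c) 7-4-2-1 → obeys
(d) 6-4-3-2 → obeys
(e) 5-4-3 → obeys
(f) 8-5-3 → obeys
(g) 5-4-3-1 → obeys
(h) 4-2-1 → obeys

8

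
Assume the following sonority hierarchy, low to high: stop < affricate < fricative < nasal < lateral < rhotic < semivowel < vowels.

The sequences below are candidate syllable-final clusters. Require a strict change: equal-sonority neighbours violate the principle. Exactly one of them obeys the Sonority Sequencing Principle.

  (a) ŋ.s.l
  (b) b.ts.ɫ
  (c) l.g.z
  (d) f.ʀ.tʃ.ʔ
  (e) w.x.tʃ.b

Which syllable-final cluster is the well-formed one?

e

(a) ŋ.s.l: profile 4-3-5 — violates.
(b) b.ts.ɫ: profile 1-2-5 — violates.
(c) l.g.z: profile 5-1-3 — violates.
(d) f.ʀ.tʃ.ʔ: profile 3-6-2-1 — violates.
(e) w.x.tʃ.b: profile 7-3-2-1 — obeys.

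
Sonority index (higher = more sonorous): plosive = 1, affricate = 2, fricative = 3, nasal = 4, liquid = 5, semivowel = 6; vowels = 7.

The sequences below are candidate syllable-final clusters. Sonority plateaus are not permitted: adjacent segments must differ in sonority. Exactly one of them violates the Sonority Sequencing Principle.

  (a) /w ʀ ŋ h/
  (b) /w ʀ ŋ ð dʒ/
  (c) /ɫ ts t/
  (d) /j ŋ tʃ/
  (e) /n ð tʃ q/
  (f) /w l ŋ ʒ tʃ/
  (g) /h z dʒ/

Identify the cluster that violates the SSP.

g

(a) 6-5-4-3 → obeys
(b) 6-5-4-3-2 → obeys
(c) 5-2-1 → obeys
(d) 6-4-2 → obeys
(e) 4-3-2-1 → obeys
(f) 6-5-4-3-2 → obeys
(g) 3-3-2 → violates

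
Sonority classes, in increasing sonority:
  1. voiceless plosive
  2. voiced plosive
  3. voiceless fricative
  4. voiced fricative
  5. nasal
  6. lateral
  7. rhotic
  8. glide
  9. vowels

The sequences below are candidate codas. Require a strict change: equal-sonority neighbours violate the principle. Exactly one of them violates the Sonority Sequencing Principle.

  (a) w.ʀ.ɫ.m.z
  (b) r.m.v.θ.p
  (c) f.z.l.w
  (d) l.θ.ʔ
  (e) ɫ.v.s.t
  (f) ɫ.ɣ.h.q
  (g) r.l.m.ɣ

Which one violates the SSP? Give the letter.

c

(a) sonority 8-7-6-5-4: well-formed.
(b) sonority 7-5-4-3-1: well-formed.
(c) sonority 3-4-6-8: ill-formed.
(d) sonority 6-3-1: well-formed.
(e) sonority 6-4-3-1: well-formed.
(f) sonority 6-4-3-1: well-formed.
(g) sonority 7-6-5-4: well-formed.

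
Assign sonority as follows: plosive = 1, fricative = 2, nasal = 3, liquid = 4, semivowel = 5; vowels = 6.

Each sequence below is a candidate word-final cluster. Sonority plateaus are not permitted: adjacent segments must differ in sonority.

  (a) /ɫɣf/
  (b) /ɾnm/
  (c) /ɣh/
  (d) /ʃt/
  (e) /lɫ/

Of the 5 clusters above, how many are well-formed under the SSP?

(a) sonority 4-2-2: ill-formed.
(b) sonority 4-3-3: ill-formed.
(c) sonority 2-2: ill-formed.
(d) sonority 2-1: well-formed.
(e) sonority 4-4: ill-formed.

1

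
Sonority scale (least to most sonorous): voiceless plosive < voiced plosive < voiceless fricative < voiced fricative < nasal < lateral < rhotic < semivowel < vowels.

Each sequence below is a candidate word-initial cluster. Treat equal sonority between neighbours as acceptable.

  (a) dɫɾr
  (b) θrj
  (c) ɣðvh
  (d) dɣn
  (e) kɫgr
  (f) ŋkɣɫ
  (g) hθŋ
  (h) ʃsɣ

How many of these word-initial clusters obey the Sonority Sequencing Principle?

(a) dɫɾr: profile 2-6-7-7 — obeys.
(b) θrj: profile 3-7-8 — obeys.
(c) ɣðvh: profile 4-4-4-3 — violates.
(d) dɣn: profile 2-4-5 — obeys.
(e) kɫgr: profile 1-6-2-7 — violates.
(f) ŋkɣɫ: profile 5-1-4-6 — violates.
(g) hθŋ: profile 3-3-5 — obeys.
(h) ʃsɣ: profile 3-3-4 — obeys.

5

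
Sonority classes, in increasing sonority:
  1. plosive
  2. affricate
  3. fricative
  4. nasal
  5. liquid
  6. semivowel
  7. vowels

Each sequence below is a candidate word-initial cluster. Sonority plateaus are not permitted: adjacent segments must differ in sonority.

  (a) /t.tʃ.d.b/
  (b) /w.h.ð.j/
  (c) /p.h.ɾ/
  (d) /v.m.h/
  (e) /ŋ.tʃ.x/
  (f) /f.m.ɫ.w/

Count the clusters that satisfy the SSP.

2

(a) 1-2-1-1 → violates
(b) 6-3-3-6 → violates
(c) 1-3-5 → obeys
(d) 3-4-3 → violates
(e) 4-2-3 → violates
(f) 3-4-5-6 → obeys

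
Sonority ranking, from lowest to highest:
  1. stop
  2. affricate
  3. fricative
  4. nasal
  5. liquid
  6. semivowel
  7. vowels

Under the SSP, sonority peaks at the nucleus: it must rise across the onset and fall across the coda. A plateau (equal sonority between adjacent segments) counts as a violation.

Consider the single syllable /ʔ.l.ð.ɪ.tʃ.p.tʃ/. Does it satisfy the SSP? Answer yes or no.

Onset: /ʔ/ is a stop (sonority 1), /l/ is a liquid (sonority 5), /ð/ is a fricative (sonority 3); then the nucleus /ɪ/ (sonority 7).
Onset profile 1-5-3-7 — does not strictly rise throughout.
Coda: /tʃ/ is an affricate (sonority 2), /p/ is a stop (sonority 1), /tʃ/ is an affricate (sonority 2).
Coda profile 7-2-1-2 — does not strictly fall throughout.

no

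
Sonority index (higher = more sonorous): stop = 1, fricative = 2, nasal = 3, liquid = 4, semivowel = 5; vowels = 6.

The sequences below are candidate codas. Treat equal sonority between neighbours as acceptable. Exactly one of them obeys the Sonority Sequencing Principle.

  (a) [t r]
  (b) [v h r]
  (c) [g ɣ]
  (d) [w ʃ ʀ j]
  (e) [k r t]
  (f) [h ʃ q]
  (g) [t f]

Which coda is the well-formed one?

(a) 1-4 → violates
(b) 2-2-4 → violates
(c) 1-2 → violates
(d) 5-2-4-5 → violates
(e) 1-4-1 → violates
(f) 2-2-1 → obeys
(g) 1-2 → violates

f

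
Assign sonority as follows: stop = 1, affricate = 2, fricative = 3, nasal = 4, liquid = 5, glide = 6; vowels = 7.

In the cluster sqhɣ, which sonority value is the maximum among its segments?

/s/ is a fricative (sonority 3).
/q/ is a stop (sonority 1).
/h/ is a fricative (sonority 3).
/ɣ/ is a fricative (sonority 3).
The maximum is 3.

3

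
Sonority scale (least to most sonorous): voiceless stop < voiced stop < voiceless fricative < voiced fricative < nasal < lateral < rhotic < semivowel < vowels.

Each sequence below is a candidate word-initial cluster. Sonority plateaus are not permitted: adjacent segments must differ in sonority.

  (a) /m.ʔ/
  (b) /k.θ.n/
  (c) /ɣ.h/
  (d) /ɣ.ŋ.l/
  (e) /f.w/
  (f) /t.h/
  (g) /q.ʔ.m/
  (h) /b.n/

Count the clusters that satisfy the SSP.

5

(a) sonority 5-1: ill-formed.
(b) sonority 1-3-5: well-formed.
(c) sonority 4-3: ill-formed.
(d) sonority 4-5-6: well-formed.
(e) sonority 3-8: well-formed.
(f) sonority 1-3: well-formed.
(g) sonority 1-1-5: ill-formed.
(h) sonority 2-5: well-formed.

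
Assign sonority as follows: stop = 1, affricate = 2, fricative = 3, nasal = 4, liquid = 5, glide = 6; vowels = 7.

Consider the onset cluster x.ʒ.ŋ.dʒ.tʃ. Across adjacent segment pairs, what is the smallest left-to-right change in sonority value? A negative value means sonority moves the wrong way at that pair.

-2

/x/: fricative = 3.
/ʒ/: fricative = 3.
/ŋ/: nasal = 4.
/dʒ/: affricate = 2.
/tʃ/: affricate = 2.
/x/→/ʒ/: change +0.
/ʒ/→/ŋ/: change +1.
/ŋ/→/dʒ/: change -2.
/dʒ/→/tʃ/: change +0.
Minimum = -2.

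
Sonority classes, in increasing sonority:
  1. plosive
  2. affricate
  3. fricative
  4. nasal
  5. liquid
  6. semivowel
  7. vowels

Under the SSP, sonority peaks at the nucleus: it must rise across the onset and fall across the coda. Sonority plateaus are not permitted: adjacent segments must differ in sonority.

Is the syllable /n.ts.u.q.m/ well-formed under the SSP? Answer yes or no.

no

Onset: /n/ is a nasal (sonority 4), /ts/ is an affricate (sonority 2); then the nucleus /u/ (sonority 7).
Onset profile 4-2-7 — does not strictly rise throughout.
Coda: /q/ is a plosive (sonority 1), /m/ is a nasal (sonority 4).
Coda profile 7-1-4 — does not strictly fall throughout.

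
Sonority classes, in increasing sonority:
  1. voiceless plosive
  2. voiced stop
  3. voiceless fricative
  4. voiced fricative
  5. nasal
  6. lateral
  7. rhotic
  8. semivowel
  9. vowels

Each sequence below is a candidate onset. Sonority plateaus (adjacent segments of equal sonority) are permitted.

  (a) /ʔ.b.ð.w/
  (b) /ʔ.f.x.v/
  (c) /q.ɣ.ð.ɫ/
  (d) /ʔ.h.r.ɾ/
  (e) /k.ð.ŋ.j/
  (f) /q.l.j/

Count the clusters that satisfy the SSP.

6

(a) sonority 1-2-4-8: well-formed.
(b) sonority 1-3-3-4: well-formed.
(c) sonority 1-4-4-6: well-formed.
(d) sonority 1-3-7-7: well-formed.
(e) sonority 1-4-5-8: well-formed.
(f) sonority 1-6-8: well-formed.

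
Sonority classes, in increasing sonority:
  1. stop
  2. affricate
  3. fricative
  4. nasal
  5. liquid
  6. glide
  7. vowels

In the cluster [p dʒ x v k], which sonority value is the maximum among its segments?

/p/ is a stop (sonority 1).
/dʒ/ is an affricate (sonority 2).
/x/ is a fricative (sonority 3).
/v/ is a fricative (sonority 3).
/k/ is a stop (sonority 1).
The maximum is 3.

3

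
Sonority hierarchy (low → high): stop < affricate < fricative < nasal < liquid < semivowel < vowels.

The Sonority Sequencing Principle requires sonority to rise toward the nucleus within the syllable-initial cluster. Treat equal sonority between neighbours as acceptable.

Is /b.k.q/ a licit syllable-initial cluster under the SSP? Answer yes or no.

yes

/b/ — stop, sonority 1.
/k/ — stop, sonority 1.
/q/ — stop, sonority 1.
The profile 1-1-1 is non-decreasing (plateaus allowed), so the syllable-initial cluster satisfies the SSP.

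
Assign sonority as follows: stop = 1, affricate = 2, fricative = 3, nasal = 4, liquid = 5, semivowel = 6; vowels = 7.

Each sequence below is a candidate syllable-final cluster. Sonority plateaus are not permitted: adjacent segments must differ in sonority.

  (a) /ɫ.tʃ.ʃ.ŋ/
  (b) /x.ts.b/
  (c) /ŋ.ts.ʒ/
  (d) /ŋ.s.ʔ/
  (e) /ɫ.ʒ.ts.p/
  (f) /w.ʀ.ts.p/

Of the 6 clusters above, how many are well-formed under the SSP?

4

(a) sonority 5-2-3-4: ill-formed.
(b) sonority 3-2-1: well-formed.
(c) sonority 4-2-3: ill-formed.
(d) sonority 4-3-1: well-formed.
(e) sonority 5-3-2-1: well-formed.
(f) sonority 6-5-2-1: well-formed.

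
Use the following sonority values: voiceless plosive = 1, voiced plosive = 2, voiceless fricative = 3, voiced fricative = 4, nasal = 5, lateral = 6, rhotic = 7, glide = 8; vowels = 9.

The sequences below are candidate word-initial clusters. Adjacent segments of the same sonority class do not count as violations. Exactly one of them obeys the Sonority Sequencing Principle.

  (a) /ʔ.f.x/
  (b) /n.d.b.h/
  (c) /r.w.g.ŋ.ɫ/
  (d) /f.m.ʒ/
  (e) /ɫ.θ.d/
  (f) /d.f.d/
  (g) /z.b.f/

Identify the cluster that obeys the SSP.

(a) sonority 1-3-3: well-formed.
(b) sonority 5-2-2-3: ill-formed.
(c) sonority 7-8-2-5-6: ill-formed.
(d) sonority 3-5-4: ill-formed.
(e) sonority 6-3-2: ill-formed.
(f) sonority 2-3-2: ill-formed.
(g) sonority 4-2-3: ill-formed.

a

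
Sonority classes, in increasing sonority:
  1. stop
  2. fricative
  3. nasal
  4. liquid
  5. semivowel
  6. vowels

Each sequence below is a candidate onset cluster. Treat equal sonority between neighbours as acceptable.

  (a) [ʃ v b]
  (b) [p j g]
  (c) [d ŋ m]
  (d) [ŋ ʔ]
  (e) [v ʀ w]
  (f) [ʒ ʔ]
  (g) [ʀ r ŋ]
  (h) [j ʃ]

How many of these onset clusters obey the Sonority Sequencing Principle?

(a) 2-2-1 → violates
(b) 1-5-1 → violates
(c) 1-3-3 → obeys
(d) 3-1 → violates
(e) 2-4-5 → obeys
(f) 2-1 → violates
(g) 4-4-3 → violates
(h) 5-2 → violates

2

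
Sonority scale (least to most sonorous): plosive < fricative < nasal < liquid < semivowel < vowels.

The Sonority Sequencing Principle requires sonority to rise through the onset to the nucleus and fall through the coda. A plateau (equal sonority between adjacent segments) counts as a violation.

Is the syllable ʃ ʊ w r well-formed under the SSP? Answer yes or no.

Onset: /ʃ/ is a fricative (sonority 2); then the nucleus /ʊ/ (sonority 6).
Onset profile 2-6 — rises to the nucleus.
Coda: /w/ is a semivowel (sonority 5), /r/ is a liquid (sonority 4).
Coda profile 6-5-4 — falls from the nucleus.

yes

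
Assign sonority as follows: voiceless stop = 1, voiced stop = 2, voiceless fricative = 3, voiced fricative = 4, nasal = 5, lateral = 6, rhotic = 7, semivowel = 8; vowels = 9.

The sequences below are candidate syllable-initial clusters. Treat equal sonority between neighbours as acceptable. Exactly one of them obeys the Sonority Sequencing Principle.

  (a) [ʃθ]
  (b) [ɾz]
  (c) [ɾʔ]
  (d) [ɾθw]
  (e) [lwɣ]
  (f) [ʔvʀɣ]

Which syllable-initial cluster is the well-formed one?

a

(a) sonority 3-3: well-formed.
(b) sonority 7-4: ill-formed.
(c) sonority 7-1: ill-formed.
(d) sonority 7-3-8: ill-formed.
(e) sonority 6-8-4: ill-formed.
(f) sonority 1-4-7-4: ill-formed.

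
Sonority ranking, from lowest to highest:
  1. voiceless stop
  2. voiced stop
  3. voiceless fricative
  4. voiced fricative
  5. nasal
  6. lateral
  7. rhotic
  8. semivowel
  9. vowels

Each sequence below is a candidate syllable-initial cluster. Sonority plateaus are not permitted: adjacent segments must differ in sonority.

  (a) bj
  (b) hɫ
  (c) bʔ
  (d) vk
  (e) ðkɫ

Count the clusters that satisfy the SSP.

2

(a) 2-8 → obeys
(b) 3-6 → obeys
(c) 2-1 → violates
(d) 4-1 → violates
(e) 4-1-6 → violates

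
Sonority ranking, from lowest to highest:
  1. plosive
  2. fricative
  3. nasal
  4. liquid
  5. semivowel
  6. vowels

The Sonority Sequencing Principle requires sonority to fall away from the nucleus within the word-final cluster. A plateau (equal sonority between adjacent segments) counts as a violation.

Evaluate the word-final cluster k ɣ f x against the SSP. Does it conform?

/k/ — plosive, sonority 1.
/ɣ/ — fricative, sonority 2.
/f/ — fricative, sonority 2.
/x/ — fricative, sonority 2.
The profile is 1-2-2-2. Between /k/ (1) and /ɣ/ (2) sonority does not fall, so the cluster violates the SSP.

no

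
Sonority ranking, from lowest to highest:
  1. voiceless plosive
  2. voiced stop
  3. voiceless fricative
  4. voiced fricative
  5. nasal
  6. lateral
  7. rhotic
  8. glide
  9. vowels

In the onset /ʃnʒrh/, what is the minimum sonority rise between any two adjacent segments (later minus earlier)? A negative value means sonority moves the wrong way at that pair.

-4

/ʃ/ — voiceless fricative, sonority 3.
/n/ — nasal, sonority 5.
/ʒ/ — voiced fricative, sonority 4.
/r/ — rhotic, sonority 7.
/h/ — voiceless fricative, sonority 3.
/ʃ/→/n/: change +2.
/n/→/ʒ/: change -1.
/ʒ/→/r/: change +3.
/r/→/h/: change -4.
Minimum = -4.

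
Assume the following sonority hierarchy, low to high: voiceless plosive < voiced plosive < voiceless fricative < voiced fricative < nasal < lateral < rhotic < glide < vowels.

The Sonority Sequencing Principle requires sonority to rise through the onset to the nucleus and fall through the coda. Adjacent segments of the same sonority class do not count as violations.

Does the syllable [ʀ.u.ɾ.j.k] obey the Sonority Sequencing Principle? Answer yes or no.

Onset: /ʀ/ is a rhotic (sonority 7); then the nucleus /u/ (sonority 9).
Onset profile 7-9 — rises to the nucleus.
Coda: /ɾ/ is a rhotic (sonority 7), /j/ is a glide (sonority 8), /k/ is a voiceless plosive (sonority 1).
Coda profile 9-7-8-1 — does not fall throughout.

no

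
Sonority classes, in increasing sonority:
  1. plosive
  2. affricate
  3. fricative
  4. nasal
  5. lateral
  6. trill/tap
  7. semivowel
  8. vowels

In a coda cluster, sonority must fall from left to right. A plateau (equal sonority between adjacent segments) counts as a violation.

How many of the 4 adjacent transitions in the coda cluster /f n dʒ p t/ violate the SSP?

/f/: fricative = 3.
/n/: nasal = 4.
/dʒ/: affricate = 2.
/p/: plosive = 1.
/t/: plosive = 1.
/f/→/n/: 3→4 (does not fall) — violation.
/n/→/dʒ/: 4→2 (falls) — ok.
/dʒ/→/p/: 2→1 (falls) — ok.
/p/→/t/: 1→1 (plateau) — violation.

2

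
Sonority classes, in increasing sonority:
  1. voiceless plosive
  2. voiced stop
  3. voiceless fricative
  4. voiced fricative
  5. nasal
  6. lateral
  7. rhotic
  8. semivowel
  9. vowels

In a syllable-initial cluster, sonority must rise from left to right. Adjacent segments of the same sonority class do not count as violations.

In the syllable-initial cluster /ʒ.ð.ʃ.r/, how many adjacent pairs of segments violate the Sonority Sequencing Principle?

/ʒ/ is a voiced fricative (sonority 4).
/ð/ is a voiced fricative (sonority 4).
/ʃ/ is a voiceless fricative (sonority 3).
/r/ is a rhotic (sonority 7).
/ʒ/→/ð/: 4→4 (plateau, allowed) — ok.
/ð/→/ʃ/: 4→3 (does not rise) — violation.
/ʃ/→/r/: 3→7 (rises) — ok.

1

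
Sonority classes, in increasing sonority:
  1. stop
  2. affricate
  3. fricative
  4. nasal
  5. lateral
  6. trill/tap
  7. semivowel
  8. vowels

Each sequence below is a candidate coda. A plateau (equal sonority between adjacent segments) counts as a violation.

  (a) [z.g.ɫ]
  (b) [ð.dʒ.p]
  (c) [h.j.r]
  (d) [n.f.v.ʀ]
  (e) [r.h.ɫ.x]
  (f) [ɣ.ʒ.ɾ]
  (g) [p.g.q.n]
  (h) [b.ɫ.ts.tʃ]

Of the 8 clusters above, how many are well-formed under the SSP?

(a) sonority 3-1-5: ill-formed.
(b) sonority 3-2-1: well-formed.
(c) sonority 3-7-6: ill-formed.
(d) sonority 4-3-3-6: ill-formed.
(e) sonority 6-3-5-3: ill-formed.
(f) sonority 3-3-6: ill-formed.
(g) sonority 1-1-1-4: ill-formed.
(h) sonority 1-5-2-2: ill-formed.

1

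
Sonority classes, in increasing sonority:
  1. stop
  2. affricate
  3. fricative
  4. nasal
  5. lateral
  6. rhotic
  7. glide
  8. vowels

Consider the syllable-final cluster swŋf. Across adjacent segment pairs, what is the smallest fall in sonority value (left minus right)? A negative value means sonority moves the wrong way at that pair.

/s/: fricative = 3.
/w/: glide = 7.
/ŋ/: nasal = 4.
/f/: fricative = 3.
/s/→/w/: change -4.
/w/→/ŋ/: change +3.
/ŋ/→/f/: change +1.
Minimum = -4.

-4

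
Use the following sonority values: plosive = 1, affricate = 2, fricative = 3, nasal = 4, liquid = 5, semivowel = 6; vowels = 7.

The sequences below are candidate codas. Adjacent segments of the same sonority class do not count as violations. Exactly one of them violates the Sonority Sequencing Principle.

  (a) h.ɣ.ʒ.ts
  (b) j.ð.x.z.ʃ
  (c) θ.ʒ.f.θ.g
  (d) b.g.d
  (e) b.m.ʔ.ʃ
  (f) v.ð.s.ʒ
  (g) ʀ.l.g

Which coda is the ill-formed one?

(a) h.ɣ.ʒ.ts: profile 3-3-3-2 — obeys.
(b) j.ð.x.z.ʃ: profile 6-3-3-3-3 — obeys.
(c) θ.ʒ.f.θ.g: profile 3-3-3-3-1 — obeys.
(d) b.g.d: profile 1-1-1 — obeys.
(e) b.m.ʔ.ʃ: profile 1-4-1-3 — violates.
(f) v.ð.s.ʒ: profile 3-3-3-3 — obeys.
(g) ʀ.l.g: profile 5-5-1 — obeys.

e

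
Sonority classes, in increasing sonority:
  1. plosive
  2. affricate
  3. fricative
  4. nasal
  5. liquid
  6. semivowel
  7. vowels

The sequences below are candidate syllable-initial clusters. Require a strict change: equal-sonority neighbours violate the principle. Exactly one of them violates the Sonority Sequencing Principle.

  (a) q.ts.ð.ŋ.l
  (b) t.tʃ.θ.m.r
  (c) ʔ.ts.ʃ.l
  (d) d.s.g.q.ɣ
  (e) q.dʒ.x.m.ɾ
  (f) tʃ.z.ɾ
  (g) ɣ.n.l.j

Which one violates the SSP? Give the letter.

(a) sonority 1-2-3-4-5: well-formed.
(b) sonority 1-2-3-4-5: well-formed.
(c) sonority 1-2-3-5: well-formed.
(d) sonority 1-3-1-1-3: ill-formed.
(e) sonority 1-2-3-4-5: well-formed.
(f) sonority 2-3-5: well-formed.
(g) sonority 3-4-5-6: well-formed.

d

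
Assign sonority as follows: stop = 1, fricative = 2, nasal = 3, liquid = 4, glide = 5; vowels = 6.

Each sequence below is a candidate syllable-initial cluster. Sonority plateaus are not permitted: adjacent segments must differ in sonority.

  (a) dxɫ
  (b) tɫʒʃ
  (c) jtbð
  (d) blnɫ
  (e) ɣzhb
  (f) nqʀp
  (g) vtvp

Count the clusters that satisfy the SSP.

1

(a) dxɫ: profile 1-2-4 — obeys.
(b) tɫʒʃ: profile 1-4-2-2 — violates.
(c) jtbð: profile 5-1-1-2 — violates.
(d) blnɫ: profile 1-4-3-4 — violates.
(e) ɣzhb: profile 2-2-2-1 — violates.
(f) nqʀp: profile 3-1-4-1 — violates.
(g) vtvp: profile 2-1-2-1 — violates.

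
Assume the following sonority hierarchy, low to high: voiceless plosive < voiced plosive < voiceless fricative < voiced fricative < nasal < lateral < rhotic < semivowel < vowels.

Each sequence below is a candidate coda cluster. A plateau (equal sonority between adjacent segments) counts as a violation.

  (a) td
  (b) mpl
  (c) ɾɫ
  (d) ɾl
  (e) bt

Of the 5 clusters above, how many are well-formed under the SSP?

3

(a) td: profile 1-2 — violates.
(b) mpl: profile 5-1-6 — violates.
(c) ɾɫ: profile 7-6 — obeys.
(d) ɾl: profile 7-6 — obeys.
(e) bt: profile 2-1 — obeys.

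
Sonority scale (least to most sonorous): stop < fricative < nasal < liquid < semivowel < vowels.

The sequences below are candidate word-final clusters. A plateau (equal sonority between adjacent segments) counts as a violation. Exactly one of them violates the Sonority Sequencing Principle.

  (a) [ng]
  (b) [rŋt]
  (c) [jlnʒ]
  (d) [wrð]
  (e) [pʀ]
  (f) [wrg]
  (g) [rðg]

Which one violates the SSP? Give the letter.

(a) 3-1 → obeys
(b) 4-3-1 → obeys
(c) 5-4-3-2 → obeys
(d) 5-4-2 → obeys
(e) 1-4 → violates
(f) 5-4-1 → obeys
(g) 4-2-1 → obeys

e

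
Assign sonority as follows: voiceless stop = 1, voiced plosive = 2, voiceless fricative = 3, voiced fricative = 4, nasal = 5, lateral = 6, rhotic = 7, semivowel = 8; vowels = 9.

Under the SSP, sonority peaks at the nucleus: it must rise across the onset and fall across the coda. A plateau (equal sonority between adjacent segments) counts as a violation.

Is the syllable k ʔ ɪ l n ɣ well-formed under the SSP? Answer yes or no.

no

Onset: /k/ is a voiceless stop (sonority 1), /ʔ/ is a voiceless stop (sonority 1); then the nucleus /ɪ/ (sonority 9).
Onset profile 1-1-9 — does not strictly rise throughout.
Coda: /l/ is a lateral (sonority 6), /n/ is a nasal (sonority 5), /ɣ/ is a voiced fricative (sonority 4).
Coda profile 9-6-5-4 — falls from the nucleus.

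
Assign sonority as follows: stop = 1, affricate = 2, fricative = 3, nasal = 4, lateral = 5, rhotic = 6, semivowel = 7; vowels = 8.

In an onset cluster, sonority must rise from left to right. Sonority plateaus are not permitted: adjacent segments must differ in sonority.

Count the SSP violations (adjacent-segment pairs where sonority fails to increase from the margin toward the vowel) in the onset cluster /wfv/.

/w/ is a semivowel (sonority 7).
/f/ is a fricative (sonority 3).
/v/ is a fricative (sonority 3).
/w/→/f/: 7→3 (does not rise) — violation.
/f/→/v/: 3→3 (plateau) — violation.

2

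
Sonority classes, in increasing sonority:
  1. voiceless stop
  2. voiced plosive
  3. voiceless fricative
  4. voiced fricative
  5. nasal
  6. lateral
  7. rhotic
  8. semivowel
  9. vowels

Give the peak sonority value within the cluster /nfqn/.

5

/n/ — nasal, sonority 5.
/f/ — voiceless fricative, sonority 3.
/q/ — voiceless stop, sonority 1.
/n/ — nasal, sonority 5.
The maximum is 5.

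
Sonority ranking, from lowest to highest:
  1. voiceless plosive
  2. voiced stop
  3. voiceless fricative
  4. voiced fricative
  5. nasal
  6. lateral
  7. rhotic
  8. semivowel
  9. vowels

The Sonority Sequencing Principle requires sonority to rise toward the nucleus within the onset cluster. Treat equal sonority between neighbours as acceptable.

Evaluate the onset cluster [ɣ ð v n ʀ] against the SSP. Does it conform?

yes

/ɣ/ is a voiced fricative (sonority 4).
/ð/ is a voiced fricative (sonority 4).
/v/ is a voiced fricative (sonority 4).
/n/ is a nasal (sonority 5).
/ʀ/ is a rhotic (sonority 7).
The profile 4-4-4-5-7 is non-decreasing (plateaus allowed), so the onset cluster satisfies the SSP.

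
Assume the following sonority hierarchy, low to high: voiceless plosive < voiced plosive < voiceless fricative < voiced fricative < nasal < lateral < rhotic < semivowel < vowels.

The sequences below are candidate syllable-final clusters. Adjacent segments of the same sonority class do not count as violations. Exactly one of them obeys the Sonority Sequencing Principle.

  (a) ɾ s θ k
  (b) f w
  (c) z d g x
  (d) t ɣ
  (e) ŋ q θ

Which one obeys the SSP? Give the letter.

a

(a) 7-3-3-1 → obeys
(b) 3-8 → violates
(c) 4-2-2-3 → violates
(d) 1-4 → violates
(e) 5-1-3 → violates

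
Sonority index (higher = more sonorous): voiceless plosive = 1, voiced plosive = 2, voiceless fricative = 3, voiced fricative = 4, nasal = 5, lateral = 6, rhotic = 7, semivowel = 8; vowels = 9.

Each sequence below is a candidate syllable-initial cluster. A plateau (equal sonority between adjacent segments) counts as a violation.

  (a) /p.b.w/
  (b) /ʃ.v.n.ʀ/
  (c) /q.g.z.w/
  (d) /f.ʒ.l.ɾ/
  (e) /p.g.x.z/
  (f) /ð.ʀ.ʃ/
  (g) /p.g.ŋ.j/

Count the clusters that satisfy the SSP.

(a) 1-2-8 → obeys
(b) 3-4-5-7 → obeys
(c) 1-2-4-8 → obeys
(d) 3-4-6-7 → obeys
(e) 1-2-3-4 → obeys
(f) 4-7-3 → violates
(g) 1-2-5-8 → obeys

6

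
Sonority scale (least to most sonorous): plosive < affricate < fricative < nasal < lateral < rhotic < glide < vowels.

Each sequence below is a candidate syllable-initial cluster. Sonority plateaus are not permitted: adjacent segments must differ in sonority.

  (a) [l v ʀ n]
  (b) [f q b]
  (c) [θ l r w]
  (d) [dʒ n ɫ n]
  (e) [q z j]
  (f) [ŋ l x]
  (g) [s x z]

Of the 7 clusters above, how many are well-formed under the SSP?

(a) 5-3-6-4 → violates
(b) 3-1-1 → violates
(c) 3-5-6-7 → obeys
(d) 2-4-5-4 → violates
(e) 1-3-7 → obeys
(f) 4-5-3 → violates
(g) 3-3-3 → violates

2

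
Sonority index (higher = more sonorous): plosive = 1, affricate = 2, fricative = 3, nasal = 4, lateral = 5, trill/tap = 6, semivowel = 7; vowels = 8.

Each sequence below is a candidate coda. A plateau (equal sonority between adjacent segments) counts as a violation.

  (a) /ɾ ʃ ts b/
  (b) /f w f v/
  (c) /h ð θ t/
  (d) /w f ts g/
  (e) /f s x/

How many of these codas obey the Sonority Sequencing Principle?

2

(a) 6-3-2-1 → obeys
(b) 3-7-3-3 → violates
(c) 3-3-3-1 → violates
(d) 7-3-2-1 → obeys
(e) 3-3-3 → violates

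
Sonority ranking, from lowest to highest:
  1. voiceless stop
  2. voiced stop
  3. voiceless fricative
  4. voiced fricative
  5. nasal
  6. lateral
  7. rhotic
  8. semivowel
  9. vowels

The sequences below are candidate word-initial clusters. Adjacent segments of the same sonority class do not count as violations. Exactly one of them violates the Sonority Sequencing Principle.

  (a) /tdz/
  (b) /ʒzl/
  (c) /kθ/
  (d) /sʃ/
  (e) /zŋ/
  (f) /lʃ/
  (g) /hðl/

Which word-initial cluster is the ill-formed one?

f

(a) 1-2-4 → obeys
(b) 4-4-6 → obeys
(c) 1-3 → obeys
(d) 3-3 → obeys
(e) 4-5 → obeys
(f) 6-3 → violates
(g) 3-4-6 → obeys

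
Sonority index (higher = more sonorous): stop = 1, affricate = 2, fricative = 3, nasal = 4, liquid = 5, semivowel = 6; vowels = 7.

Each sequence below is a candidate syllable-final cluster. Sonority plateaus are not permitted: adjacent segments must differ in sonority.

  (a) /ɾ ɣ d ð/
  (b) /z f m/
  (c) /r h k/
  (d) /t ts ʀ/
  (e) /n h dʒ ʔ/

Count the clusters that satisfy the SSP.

(a) sonority 5-3-1-3: ill-formed.
(b) sonority 3-3-4: ill-formed.
(c) sonority 5-3-1: well-formed.
(d) sonority 1-2-5: ill-formed.
(e) sonority 4-3-2-1: well-formed.

2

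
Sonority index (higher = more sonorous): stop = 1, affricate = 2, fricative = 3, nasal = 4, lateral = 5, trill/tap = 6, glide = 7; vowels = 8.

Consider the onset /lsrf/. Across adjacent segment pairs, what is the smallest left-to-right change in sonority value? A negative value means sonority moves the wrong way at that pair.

-3

/l/ — lateral, sonority 5.
/s/ — fricative, sonority 3.
/r/ — trill/tap, sonority 6.
/f/ — fricative, sonority 3.
/l/→/s/: change -2.
/s/→/r/: change +3.
/r/→/f/: change -3.
Minimum = -3.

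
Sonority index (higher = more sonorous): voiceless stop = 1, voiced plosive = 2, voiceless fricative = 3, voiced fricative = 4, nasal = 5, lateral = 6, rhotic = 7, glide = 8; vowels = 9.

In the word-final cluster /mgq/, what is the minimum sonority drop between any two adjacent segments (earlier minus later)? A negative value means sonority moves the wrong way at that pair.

/m/: nasal = 5.
/g/: voiced plosive = 2.
/q/: voiceless stop = 1.
/m/→/g/: change +3.
/g/→/q/: change +1.
Minimum = 1.

1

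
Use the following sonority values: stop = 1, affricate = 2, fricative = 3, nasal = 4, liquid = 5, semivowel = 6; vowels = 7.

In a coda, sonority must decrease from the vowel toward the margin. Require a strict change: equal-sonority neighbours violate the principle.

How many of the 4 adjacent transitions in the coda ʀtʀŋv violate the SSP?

/ʀ/ — liquid, sonority 5.
/t/ — stop, sonority 1.
/ʀ/ — liquid, sonority 5.
/ŋ/ — nasal, sonority 4.
/v/ — fricative, sonority 3.
/ʀ/→/t/: 5→1 (falls) — ok.
/t/→/ʀ/: 1→5 (does not fall) — violation.
/ʀ/→/ŋ/: 5→4 (falls) — ok.
/ŋ/→/v/: 4→3 (falls) — ok.

1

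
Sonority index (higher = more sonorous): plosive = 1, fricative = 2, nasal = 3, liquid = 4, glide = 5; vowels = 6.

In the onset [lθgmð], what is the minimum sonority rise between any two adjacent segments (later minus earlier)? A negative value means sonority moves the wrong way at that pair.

-2

/l/: liquid = 4.
/θ/: fricative = 2.
/g/: plosive = 1.
/m/: nasal = 3.
/ð/: fricative = 2.
/l/→/θ/: change -2.
/θ/→/g/: change -1.
/g/→/m/: change +2.
/m/→/ð/: change -1.
Minimum = -2.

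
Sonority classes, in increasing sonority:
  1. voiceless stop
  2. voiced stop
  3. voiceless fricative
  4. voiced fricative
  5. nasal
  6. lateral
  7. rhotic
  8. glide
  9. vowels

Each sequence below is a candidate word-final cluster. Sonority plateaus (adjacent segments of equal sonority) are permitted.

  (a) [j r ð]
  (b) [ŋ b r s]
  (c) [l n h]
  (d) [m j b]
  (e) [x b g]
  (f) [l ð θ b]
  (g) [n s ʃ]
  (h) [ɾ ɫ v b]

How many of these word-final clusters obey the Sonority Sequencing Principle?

(a) sonority 8-7-4: well-formed.
(b) sonority 5-2-7-3: ill-formed.
(c) sonority 6-5-3: well-formed.
(d) sonority 5-8-2: ill-formed.
(e) sonority 3-2-2: well-formed.
(f) sonority 6-4-3-2: well-formed.
(g) sonority 5-3-3: well-formed.
(h) sonority 7-6-4-2: well-formed.

6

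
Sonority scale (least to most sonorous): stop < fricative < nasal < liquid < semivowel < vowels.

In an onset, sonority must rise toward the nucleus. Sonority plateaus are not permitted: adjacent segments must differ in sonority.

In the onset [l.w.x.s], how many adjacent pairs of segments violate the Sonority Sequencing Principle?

2

/l/: liquid = 4.
/w/: semivowel = 5.
/x/: fricative = 2.
/s/: fricative = 2.
/l/→/w/: 4→5 (rises) — ok.
/w/→/x/: 5→2 (does not rise) — violation.
/x/→/s/: 2→2 (plateau) — violation.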